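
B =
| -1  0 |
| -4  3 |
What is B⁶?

tr B = 2 and det B = -3, so the characteristic polynomial is λ² − (2)λ + (-3) with roots -1 and 3.
Eigenvectors give P = [[1, 0], [1, -1]] with P⁻¹ = [[1, 0], [1, -1]], and B = P·diag(-1, 3)·P⁻¹.
Then B⁶ = P·diag(1, 729)·P⁻¹ = [[1, 0], [1, -729]] · [[1, 0], [1, -1]] = [[1, 0], [-728, 729]].

[[1, 0], [-728, 729]]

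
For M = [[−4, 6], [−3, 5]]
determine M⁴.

[[−14, 30], [−15, 31]]

tr M = 1 and det M = −2, so the characteristic polynomial is λ² − (1)λ + (−2) with roots 2 and −1.
Eigenvectors give P = [[1, 2], [1, 1]] with P⁻¹ = [[−1, 2], [1, −1]], and M = P·diag(2, −1)·P⁻¹.
Then M⁴ = P·diag(16, 1)·P⁻¹ = [[16, 2], [16, 1]] · [[−1, 2], [1, −1]] = [[−14, 30], [−15, 31]].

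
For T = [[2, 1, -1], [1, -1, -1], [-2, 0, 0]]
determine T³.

T² = [[7, 1, -3], [3, 2, 0], [-4, -2, 2]]
T³ = [[21, 6, -8], [8, 1, -5], [-14, -2, 6]]

[[21, 6, -8], [8, 1, -5], [-14, -2, 6]]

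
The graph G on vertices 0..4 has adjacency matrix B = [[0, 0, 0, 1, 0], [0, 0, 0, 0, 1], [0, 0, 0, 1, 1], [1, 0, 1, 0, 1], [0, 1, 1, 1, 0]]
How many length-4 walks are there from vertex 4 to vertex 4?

The number of length-4 walks from vertex 4 to vertex 4 is entry (4,4) of B^4, where B is the adjacency matrix.
B^2 = [[1, 0, 1, 0, 1], [0, 1, 1, 1, 0], [1, 1, 2, 1, 1], [0, 1, 1, 3, 1], [1, 0, 1, 1, 3]]
B^3 = [[0, 1, 1, 3, 1], [1, 0, 1, 1, 3], [1, 1, 2, 4, 4], [3, 1, 4, 2, 5], [1, 3, 4, 5, 2]]
B^4 = [[3, 1, 4, 2, 5], [1, 3, 4, 5, 2], [4, 4, 8, 7, 7], [2, 5, 7, 12, 7], [5, 2, 7, 7, 12]]

12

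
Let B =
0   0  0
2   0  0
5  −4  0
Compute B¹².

B is strictly triangular, hence nilpotent: B³ = 0, so B¹² = 0.

[[0, 0, 0], [0, 0, 0], [0, 0, 0]]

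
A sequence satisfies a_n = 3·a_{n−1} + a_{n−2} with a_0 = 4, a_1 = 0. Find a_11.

With companion matrix A = [[3, 1], [1, 0]], [a_n, a_{n−1}]ᵀ = A·[a_{n−1}, a_{n−2}]ᵀ, so [a_11, a_10]ᵀ = A^10·[a_1, a_0]ᵀ.
A^10 = [[141481, 42837], [42837, 12970]], giving [a_11, a_10]ᵀ = [[171348], [51880]].

171348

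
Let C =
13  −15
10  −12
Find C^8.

tr C = 1 and det C = −6, so the characteristic polynomial is λ² − (1)λ + (−6) with roots 3 and −2.
Eigenvectors give P = [[3, 1], [2, 1]] with P⁻¹ = [[1, −1], [−2, 3]], and C = P·diag(3, −2)·P⁻¹.
Then C^8 = P·diag(6561, 256)·P⁻¹ = [[19683, 256], [13122, 256]] · [[1, −1], [−2, 3]] = [[19171, −18915], [12610, −12354]].

[[19171, −18915], [12610, −12354]]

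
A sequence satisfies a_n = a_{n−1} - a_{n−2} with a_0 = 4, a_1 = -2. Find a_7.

With companion matrix T = [[1, -1], [1, 0]], [a_n, a_{n−1}]ᵀ = T·[a_{n−1}, a_{n−2}]ᵀ, so [a_7, a_6]ᵀ = T⁶·[a_1, a_0]ᵀ.
T⁶ = [[1, 0], [0, 1]], giving [a_7, a_6]ᵀ = [[-2], [4]].

-2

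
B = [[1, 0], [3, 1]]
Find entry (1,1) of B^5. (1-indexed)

1

B = I + N where N = [[0, 0], [3, 0]] is strictly lower-triangular, so N^2 = 0.
(I + N)^5 = I + 5·N = [[1, 0], [15, 1]].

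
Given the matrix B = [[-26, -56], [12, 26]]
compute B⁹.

tr B = 0 and det B = -4, so the characteristic polynomial is λ² − (0)λ + (-4) with roots 2 and -2.
Eigenvectors give P = [[2, 7], [-1, -3]] with P⁻¹ = [[-3, -7], [1, 2]], and B = P·diag(2, -2)·P⁻¹.
Then B⁹ = P·diag(512, -512)·P⁻¹ = [[1024, -3584], [-512, 1536]] · [[-3, -7], [1, 2]] = [[-6656, -14336], [3072, 6656]].

[[-6656, -14336], [3072, 6656]]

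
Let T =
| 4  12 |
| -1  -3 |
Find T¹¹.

T² = T (a projection; rank 1, trace 1), so T¹¹ = T.

[[4, 12], [-1, -3]]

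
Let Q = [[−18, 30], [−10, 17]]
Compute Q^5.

[[−1068, 1650], [−550, 857]]

tr Q = −1 and det Q = −6, so the characteristic polynomial is λ² − (−1)λ + (−6) with roots 2 and −3.
Eigenvectors give P = [[−3, 2], [−2, 1]] with P⁻¹ = [[1, −2], [2, −3]], and Q = P·diag(2, −3)·P⁻¹.
Then Q^5 = P·diag(32, −243)·P⁻¹ = [[−96, −486], [−64, −243]] · [[1, −2], [2, −3]] = [[−1068, 1650], [−550, 857]].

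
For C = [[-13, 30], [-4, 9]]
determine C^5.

[[-1453, 3630], [-484, 1209]]

tr C = -4 and det C = 3, so the characteristic polynomial is λ² − (-4)λ + (3) with roots -3 and -1.
Eigenvectors give P = [[3, -5], [1, -2]] with P⁻¹ = [[2, -5], [1, -3]], and C = P·diag(-3, -1)·P⁻¹.
Then C^5 = P·diag(-243, -1)·P⁻¹ = [[-729, 5], [-243, 2]] · [[2, -5], [1, -3]] = [[-1453, 3630], [-484, 1209]].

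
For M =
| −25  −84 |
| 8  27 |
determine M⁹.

tr M = 2 and det M = −3, so the characteristic polynomial is λ² − (2)λ + (−3) with roots −1 and 3.
Eigenvectors give P = [[7, −3], [−2, 1]] with P⁻¹ = [[1, 3], [2, 7]], and M = P·diag(−1, 3)·P⁻¹.
Then M⁹ = P·diag(−1, 19683)·P⁻¹ = [[−7, −59049], [2, 19683]] · [[1, 3], [2, 7]] = [[−118105, −413364], [39368, 137787]].

[[−118105, −413364], [39368, 137787]]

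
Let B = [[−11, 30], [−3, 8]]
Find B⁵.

[[−311, 930], [−93, 278]]

tr B = −3 and det B = 2, so the characteristic polynomial is λ² − (−3)λ + (2) with roots −1 and −2.
Eigenvectors give P = [[−3, 10], [−1, 3]] with P⁻¹ = [[3, −10], [1, −3]], and B = P·diag(−1, −2)·P⁻¹.
Then B⁵ = P·diag(−1, −32)·P⁻¹ = [[3, −320], [1, −96]] · [[3, −10], [1, −3]] = [[−311, 930], [−93, 278]].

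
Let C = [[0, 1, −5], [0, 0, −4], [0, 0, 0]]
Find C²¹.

[[0, 0, 0], [0, 0, 0], [0, 0, 0]]

C is strictly triangular, hence nilpotent: C³ = 0, so C²¹ = 0.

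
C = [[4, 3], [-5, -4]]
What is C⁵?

C² = I (check: tr C = 0 and det C = -1), so C⁵ = C since 5 is odd.

[[4, 3], [-5, -4]]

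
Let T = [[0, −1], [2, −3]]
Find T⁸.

tr T = −3 and det T = 2, so the characteristic polynomial is λ² − (−3)λ + (2) with roots −1 and −2.
Eigenvectors give P = [[−1, −1], [−1, −2]] with P⁻¹ = [[−2, 1], [1, −1]], and T = P·diag(−1, −2)·P⁻¹.
Then T⁸ = P·diag(1, 256)·P⁻¹ = [[−1, −256], [−1, −512]] · [[−2, 1], [1, −1]] = [[−254, 255], [−510, 511]].

[[−254, 255], [−510, 511]]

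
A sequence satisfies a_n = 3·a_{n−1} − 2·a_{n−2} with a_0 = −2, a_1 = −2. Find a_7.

−2

With companion matrix B = [[3, −2], [1, 0]], [a_n, a_{n−1}]ᵀ = B·[a_{n−1}, a_{n−2}]ᵀ, so [a_7, a_6]ᵀ = B⁶·[a_1, a_0]ᵀ.
B⁶ = [[127, −126], [63, −62]], giving [a_7, a_6]ᵀ = [[−2], [−2]].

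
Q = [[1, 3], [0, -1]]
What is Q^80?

Q² = I (check: tr Q = 0 and det Q = -1), so Q^80 = I since 80 is even.

[[1, 0], [0, 1]]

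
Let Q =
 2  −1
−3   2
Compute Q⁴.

Q² = [[7, −4], [−12, 7]]
Q³ = [[26, −15], [−45, 26]]
Q⁴ = [[97, −56], [−168, 97]]

[[97, −56], [−168, 97]]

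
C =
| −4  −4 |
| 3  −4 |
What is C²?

[[4, 32], [−24, 4]]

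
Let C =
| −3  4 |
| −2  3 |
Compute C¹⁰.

C² = I (check: tr C = 0 and det C = −1), so C¹⁰ = I since 10 is even.

[[1, 0], [0, 1]]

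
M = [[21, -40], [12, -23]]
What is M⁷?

tr M = -2 and det M = -3, so the characteristic polynomial is λ² − (-2)λ + (-3) with roots -3 and 1.
Eigenvectors give P = [[5, 2], [3, 1]] with P⁻¹ = [[-1, 2], [3, -5]], and M = P·diag(-3, 1)·P⁻¹.
Then M⁷ = P·diag(-2187, 1)·P⁻¹ = [[-10935, 2], [-6561, 1]] · [[-1, 2], [3, -5]] = [[10941, -21880], [6564, -13127]].

[[10941, -21880], [6564, -13127]]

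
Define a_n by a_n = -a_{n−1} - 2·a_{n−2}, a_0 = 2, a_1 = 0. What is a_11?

-44

With companion matrix Q = [[-1, -2], [1, 0]], [a_n, a_{n−1}]ᵀ = Q·[a_{n−1}, a_{n−2}]ᵀ, so [a_11, a_10]ᵀ = Q¹⁰·[a_1, a_0]ᵀ.
Q¹⁰ = [[23, -22], [11, 34]], giving [a_11, a_10]ᵀ = [[-44], [68]].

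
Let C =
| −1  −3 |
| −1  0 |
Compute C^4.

C^2 = [[4, 3], [1, 3]]
C^3 = [[−7, −12], [−4, −3]]
C^4 = [[19, 21], [7, 12]]

[[19, 21], [7, 12]]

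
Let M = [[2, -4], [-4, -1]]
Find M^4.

M^2 = [[20, -4], [-4, 17]]
M^3 = [[56, -76], [-76, -1]]
M^4 = [[416, -148], [-148, 305]]

[[416, -148], [-148, 305]]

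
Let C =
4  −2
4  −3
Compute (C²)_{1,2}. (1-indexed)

−2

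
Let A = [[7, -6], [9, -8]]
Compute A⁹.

tr A = -1 and det A = -2, so the characteristic polynomial is λ² − (-1)λ + (-2) with roots 1 and -2.
Eigenvectors give P = [[-1, -2], [-1, -3]] with P⁻¹ = [[-3, 2], [1, -1]], and A = P·diag(1, -2)·P⁻¹.
Then A⁹ = P·diag(1, -512)·P⁻¹ = [[-1, 1024], [-1, 1536]] · [[-3, 2], [1, -1]] = [[1027, -1026], [1539, -1538]].

[[1027, -1026], [1539, -1538]]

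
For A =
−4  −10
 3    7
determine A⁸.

tr A = 3 and det A = 2, so the characteristic polynomial is λ² − (3)λ + (2) with roots 1 and 2.
Eigenvectors give P = [[−2, −5], [1, 3]] with P⁻¹ = [[−3, −5], [1, 2]], and A = P·diag(1, 2)·P⁻¹.
Then A⁸ = P·diag(1, 256)·P⁻¹ = [[−2, −1280], [1, 768]] · [[−3, −5], [1, 2]] = [[−1274, −2550], [765, 1531]].

[[−1274, −2550], [765, 1531]]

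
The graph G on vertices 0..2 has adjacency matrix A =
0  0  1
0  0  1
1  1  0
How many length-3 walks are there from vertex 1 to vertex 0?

0

The number of length-3 walks from vertex 1 to vertex 0 is entry (1,0) of A³, where A is the adjacency matrix.
A² = [[1, 1, 0], [1, 1, 0], [0, 0, 2]]
A³ = [[0, 0, 2], [0, 0, 2], [2, 2, 0]]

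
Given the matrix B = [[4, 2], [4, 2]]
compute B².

[[24, 12], [24, 12]]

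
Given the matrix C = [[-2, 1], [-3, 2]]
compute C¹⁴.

[[1, 0], [0, 1]]

C² = I (check: tr C = 0 and det C = -1), so C¹⁴ = I since 14 is even.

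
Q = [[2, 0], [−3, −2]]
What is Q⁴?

[[16, 0], [0, 16]]

Q² = [[4, 0], [0, 4]]
Q³ = [[8, 0], [−12, −8]]
Q⁴ = [[16, 0], [0, 16]]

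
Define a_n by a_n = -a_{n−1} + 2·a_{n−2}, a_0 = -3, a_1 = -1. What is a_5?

With companion matrix M = [[-1, 2], [1, 0]], [a_n, a_{n−1}]ᵀ = M·[a_{n−1}, a_{n−2}]ᵀ, so [a_5, a_4]ᵀ = M⁴·[a_1, a_0]ᵀ.
M⁴ = [[11, -10], [-5, 6]], giving [a_5, a_4]ᵀ = [[19], [-13]].

19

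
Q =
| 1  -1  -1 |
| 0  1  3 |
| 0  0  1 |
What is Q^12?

[[1, -12, -210], [0, 1, 36], [0, 0, 1]]

Q = I + N where N = [[0, -1, -1], [0, 0, 3], [0, 0, 0]] is strictly upper-triangular, so N^3 = 0.
(I + N)^12 = I + 12·N + 66·N^2 = [[1, -12, -210], [0, 1, 36], [0, 0, 1]].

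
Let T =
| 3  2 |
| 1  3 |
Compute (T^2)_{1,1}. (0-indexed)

11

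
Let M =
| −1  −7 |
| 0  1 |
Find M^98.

M² = I (check: tr M = 0 and det M = −1), so M^98 = I since 98 is even.

[[1, 0], [0, 1]]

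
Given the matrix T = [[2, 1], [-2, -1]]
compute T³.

[[2, 1], [-2, -1]]

T² = T (a projection; rank 1, trace 1), so T³ = T.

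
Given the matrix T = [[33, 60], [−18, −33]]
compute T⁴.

[[81, 0], [0, 81]]

tr T = 0 and det T = −9, so the characteristic polynomial is λ² − (0)λ + (−9) with roots −3 and 3.
Eigenvectors give P = [[−5, −2], [3, 1]] with P⁻¹ = [[1, 2], [−3, −5]], and T = P·diag(−3, 3)·P⁻¹.
Then T⁴ = P·diag(81, 81)·P⁻¹ = [[−405, −162], [243, 81]] · [[1, 2], [−3, −5]] = [[81, 0], [0, 81]].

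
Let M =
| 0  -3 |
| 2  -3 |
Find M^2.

[[-6, 9], [-6, 3]]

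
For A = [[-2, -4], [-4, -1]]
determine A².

[[20, 12], [12, 17]]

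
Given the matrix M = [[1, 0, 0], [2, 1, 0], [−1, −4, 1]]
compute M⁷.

M = I + N where N = [[0, 0, 0], [2, 0, 0], [−1, −4, 0]] is strictly lower-triangular, so N³ = 0.
(I + N)⁷ = I + 7·N + 21·N² = [[1, 0, 0], [14, 1, 0], [−175, −28, 1]].

[[1, 0, 0], [14, 1, 0], [−175, −28, 1]]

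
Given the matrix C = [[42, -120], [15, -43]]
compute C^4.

[[-504, 1560], [-195, 601]]

tr C = -1 and det C = -6, so the characteristic polynomial is λ² − (-1)λ + (-6) with roots -3 and 2.
Eigenvectors give P = [[-8, -3], [-3, -1]] with P⁻¹ = [[1, -3], [-3, 8]], and C = P·diag(-3, 2)·P⁻¹.
Then C^4 = P·diag(81, 16)·P⁻¹ = [[-648, -48], [-243, -16]] · [[1, -3], [-3, 8]] = [[-504, 1560], [-195, 601]].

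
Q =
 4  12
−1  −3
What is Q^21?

[[4, 12], [−1, −3]]

Q² = Q (a projection; rank 1, trace 1), so Q^21 = Q.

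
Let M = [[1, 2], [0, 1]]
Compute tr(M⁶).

2

M = I + N where N = [[0, 2], [0, 0]] is strictly upper-triangular, so N² = 0.
(I + N)⁶ = I + 6·N = [[1, 12], [0, 1]].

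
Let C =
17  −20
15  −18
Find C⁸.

tr C = −1 and det C = −6, so the characteristic polynomial is λ² − (−1)λ + (−6) with roots −3 and 2.
Eigenvectors give P = [[1, −4], [1, −3]] with P⁻¹ = [[−3, 4], [−1, 1]], and C = P·diag(−3, 2)·P⁻¹.
Then C⁸ = P·diag(6561, 256)·P⁻¹ = [[6561, −1024], [6561, −768]] · [[−3, 4], [−1, 1]] = [[−18659, 25220], [−18915, 25476]].

[[−18659, 25220], [−18915, 25476]]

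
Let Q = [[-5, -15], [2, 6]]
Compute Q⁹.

[[-5, -15], [2, 6]]

Q² = Q (a projection; rank 1, trace 1), so Q⁹ = Q.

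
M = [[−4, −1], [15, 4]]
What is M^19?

M² = I (check: tr M = 0 and det M = −1), so M^19 = M since 19 is odd.

[[−4, −1], [15, 4]]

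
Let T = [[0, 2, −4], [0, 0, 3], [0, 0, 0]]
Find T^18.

T is strictly triangular, hence nilpotent: T^3 = 0, so T^18 = 0.

[[0, 0, 0], [0, 0, 0], [0, 0, 0]]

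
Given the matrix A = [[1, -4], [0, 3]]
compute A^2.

[[1, -16], [0, 9]]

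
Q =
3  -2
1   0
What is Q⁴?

[[31, -30], [15, -14]]

tr Q = 3 and det Q = 2, so the characteristic polynomial is λ² − (3)λ + (2) with roots 2 and 1.
Eigenvectors give P = [[2, -1], [1, -1]] with P⁻¹ = [[1, -1], [1, -2]], and Q = P·diag(2, 1)·P⁻¹.
Then Q⁴ = P·diag(16, 1)·P⁻¹ = [[32, -1], [16, -1]] · [[1, -1], [1, -2]] = [[31, -30], [15, -14]].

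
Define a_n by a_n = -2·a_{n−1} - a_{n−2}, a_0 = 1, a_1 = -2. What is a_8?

9

With companion matrix B = [[-2, -1], [1, 0]], [a_n, a_{n−1}]ᵀ = B·[a_{n−1}, a_{n−2}]ᵀ, so [a_8, a_7]ᵀ = B^7·[a_1, a_0]ᵀ.
B^7 = [[-8, -7], [7, 6]], giving [a_8, a_7]ᵀ = [[9], [-8]].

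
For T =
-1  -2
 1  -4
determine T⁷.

[[1931, -4118], [2059, -4246]]

tr T = -5 and det T = 6, so the characteristic polynomial is λ² − (-5)λ + (6) with roots -2 and -3.
Eigenvectors give P = [[2, 1], [1, 1]] with P⁻¹ = [[1, -1], [-1, 2]], and T = P·diag(-2, -3)·P⁻¹.
Then T⁷ = P·diag(-128, -2187)·P⁻¹ = [[-256, -2187], [-128, -2187]] · [[1, -1], [-1, 2]] = [[1931, -4118], [2059, -4246]].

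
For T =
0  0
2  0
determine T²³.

T is strictly triangular, hence nilpotent: T² = 0, so T²³ = 0.

[[0, 0], [0, 0]]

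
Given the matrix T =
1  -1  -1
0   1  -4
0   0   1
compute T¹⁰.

T = I + N where N = [[0, -1, -1], [0, 0, -4], [0, 0, 0]] is strictly upper-triangular, so N³ = 0.
(I + N)¹⁰ = I + 10·N + 45·N² = [[1, -10, 170], [0, 1, -40], [0, 0, 1]].

[[1, -10, 170], [0, 1, -40], [0, 0, 1]]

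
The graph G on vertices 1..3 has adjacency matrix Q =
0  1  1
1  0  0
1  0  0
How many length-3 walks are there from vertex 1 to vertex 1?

The number of length-3 walks from vertex 1 to vertex 1 is entry (1,1) of Q^3, where Q is the adjacency matrix.
Q^2 = [[2, 0, 0], [0, 1, 1], [0, 1, 1]]
Q^3 = [[0, 2, 2], [2, 0, 0], [2, 0, 0]]

0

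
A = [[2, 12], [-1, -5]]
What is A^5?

[[92, 372], [-31, -125]]

tr A = -3 and det A = 2, so the characteristic polynomial is λ² − (-3)λ + (2) with roots -2 and -1.
Eigenvectors give P = [[-3, 4], [1, -1]] with P⁻¹ = [[1, 4], [1, 3]], and A = P·diag(-2, -1)·P⁻¹.
Then A^5 = P·diag(-32, -1)·P⁻¹ = [[96, -4], [-32, 1]] · [[1, 4], [1, 3]] = [[92, 372], [-31, -125]].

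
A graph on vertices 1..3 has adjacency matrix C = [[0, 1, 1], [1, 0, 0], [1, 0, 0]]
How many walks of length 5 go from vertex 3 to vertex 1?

The number of length-5 walks from vertex 3 to vertex 1 is entry (3,1) of C⁵, where C is the adjacency matrix.
C² = [[2, 0, 0], [0, 1, 1], [0, 1, 1]]
C³ = [[0, 2, 2], [2, 0, 0], [2, 0, 0]]
C⁴ = [[4, 0, 0], [0, 2, 2], [0, 2, 2]]
C⁵ = [[0, 4, 4], [4, 0, 0], [4, 0, 0]]

4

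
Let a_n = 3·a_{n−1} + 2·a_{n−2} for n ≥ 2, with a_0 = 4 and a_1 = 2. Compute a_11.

1204510

With companion matrix A = [[3, 2], [1, 0]], [a_n, a_{n−1}]ᵀ = A·[a_{n−1}, a_{n−2}]ᵀ, so [a_11, a_10]ᵀ = A¹⁰·[a_1, a_0]ᵀ.
A¹⁰ = [[283667, 159294], [79647, 44726]], giving [a_11, a_10]ᵀ = [[1204510], [338198]].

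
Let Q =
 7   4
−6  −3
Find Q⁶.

[[2185, 1456], [−2184, −1455]]

tr Q = 4 and det Q = 3, so the characteristic polynomial is λ² − (4)λ + (3) with roots 1 and 3.
Eigenvectors give P = [[2, 1], [−3, −1]] with P⁻¹ = [[−1, −1], [3, 2]], and Q = P·diag(1, 3)·P⁻¹.
Then Q⁶ = P·diag(1, 729)·P⁻¹ = [[2, 729], [−3, −729]] · [[−1, −1], [3, 2]] = [[2185, 1456], [−2184, −1455]].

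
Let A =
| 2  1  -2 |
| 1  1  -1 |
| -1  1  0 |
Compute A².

[[7, 1, -5], [4, 1, -3], [-1, 0, 1]]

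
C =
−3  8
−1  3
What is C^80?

[[1, 0], [0, 1]]

C² = I (check: tr C = 0 and det C = −1), so C^80 = I since 80 is even.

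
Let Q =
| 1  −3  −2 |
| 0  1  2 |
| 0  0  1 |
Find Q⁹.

[[1, −27, −234], [0, 1, 18], [0, 0, 1]]

Q = I + N where N = [[0, −3, −2], [0, 0, 2], [0, 0, 0]] is strictly upper-triangular, so N³ = 0.
(I + N)⁹ = I + 9·N + 36·N² = [[1, −27, −234], [0, 1, 18], [0, 0, 1]].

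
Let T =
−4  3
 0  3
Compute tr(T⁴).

T² = [[16, −3], [0, 9]]
T³ = [[−64, 39], [0, 27]]
T⁴ = [[256, −75], [0, 81]]

337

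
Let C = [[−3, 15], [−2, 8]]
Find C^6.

[[−3261, 9975], [−1330, 4054]]

tr C = 5 and det C = 6, so the characteristic polynomial is λ² − (5)λ + (6) with roots 3 and 2.
Eigenvectors give P = [[−5, −3], [−2, −1]] with P⁻¹ = [[1, −3], [−2, 5]], and C = P·diag(3, 2)·P⁻¹.
Then C^6 = P·diag(729, 64)·P⁻¹ = [[−3645, −192], [−1458, −64]] · [[1, −3], [−2, 5]] = [[−3261, 9975], [−1330, 4054]].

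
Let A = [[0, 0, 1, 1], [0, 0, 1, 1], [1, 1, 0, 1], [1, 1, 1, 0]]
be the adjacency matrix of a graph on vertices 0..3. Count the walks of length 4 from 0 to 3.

9

The number of length-4 walks from vertex 0 to vertex 3 is entry (0,3) of A⁴, where A is the adjacency matrix.
A² = [[2, 2, 1, 1], [2, 2, 1, 1], [1, 1, 3, 2], [1, 1, 2, 3]]
A³ = [[2, 2, 5, 5], [2, 2, 5, 5], [5, 5, 4, 5], [5, 5, 5, 4]]
A⁴ = [[10, 10, 9, 9], [10, 10, 9, 9], [9, 9, 15, 14], [9, 9, 14, 15]]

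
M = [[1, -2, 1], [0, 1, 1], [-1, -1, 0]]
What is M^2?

[[0, -5, -1], [-1, 0, 1], [-1, 1, -2]]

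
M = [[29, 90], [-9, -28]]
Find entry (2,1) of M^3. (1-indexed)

tr M = 1 and det M = -2, so the characteristic polynomial is λ² − (1)λ + (-2) with roots -1 and 2.
Eigenvectors give P = [[-3, 10], [1, -3]] with P⁻¹ = [[3, 10], [1, 3]], and M = P·diag(-1, 2)·P⁻¹.
Then M^3 = P·diag(-1, 8)·P⁻¹ = [[3, 80], [-1, -24]] · [[3, 10], [1, 3]] = [[89, 270], [-27, -82]].

-27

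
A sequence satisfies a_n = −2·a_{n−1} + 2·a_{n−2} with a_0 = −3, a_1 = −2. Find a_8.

With companion matrix A = [[−2, 2], [1, 0]], [a_n, a_{n−1}]ᵀ = A·[a_{n−1}, a_{n−2}]ᵀ, so [a_8, a_7]ᵀ = A⁷·[a_1, a_0]ᵀ.
A⁷ = [[−896, 656], [328, −240]], giving [a_8, a_7]ᵀ = [[−176], [64]].

−176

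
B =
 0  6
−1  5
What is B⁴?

[[−114, 390], [−65, 211]]

tr B = 5 and det B = 6, so the characteristic polynomial is λ² − (5)λ + (6) with roots 3 and 2.
Eigenvectors give P = [[−2, 3], [−1, 1]] with P⁻¹ = [[1, −3], [1, −2]], and B = P·diag(3, 2)·P⁻¹.
Then B⁴ = P·diag(81, 16)·P⁻¹ = [[−162, 48], [−81, 16]] · [[1, −3], [1, −2]] = [[−114, 390], [−65, 211]].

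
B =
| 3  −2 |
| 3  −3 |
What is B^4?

[[9, 0], [0, 9]]

B^2 = [[3, 0], [0, 3]]
B^3 = [[9, −6], [9, −9]]
B^4 = [[9, 0], [0, 9]]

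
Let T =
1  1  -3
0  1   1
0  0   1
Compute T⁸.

T = I + N where N = [[0, 1, -3], [0, 0, 1], [0, 0, 0]] is strictly upper-triangular, so N³ = 0.
(I + N)⁸ = I + 8·N + 28·N² = [[1, 8, 4], [0, 1, 8], [0, 0, 1]].

[[1, 8, 4], [0, 1, 8], [0, 0, 1]]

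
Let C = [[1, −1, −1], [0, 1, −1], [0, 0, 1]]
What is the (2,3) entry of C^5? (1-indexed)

C = I + N where N = [[0, −1, −1], [0, 0, −1], [0, 0, 0]] is strictly upper-triangular, so N^3 = 0.
(I + N)^5 = I + 5·N + 10·N^2 = [[1, −5, 5], [0, 1, −5], [0, 0, 1]].

−5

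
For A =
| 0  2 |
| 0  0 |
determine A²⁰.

A is strictly triangular, hence nilpotent: A² = 0, so A²⁰ = 0.

[[0, 0], [0, 0]]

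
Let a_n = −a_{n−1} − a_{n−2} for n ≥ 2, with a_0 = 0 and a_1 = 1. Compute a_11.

With companion matrix B = [[−1, −1], [1, 0]], [a_n, a_{n−1}]ᵀ = B·[a_{n−1}, a_{n−2}]ᵀ, so [a_11, a_10]ᵀ = B^10·[a_1, a_0]ᵀ.
B^10 = [[−1, −1], [1, 0]], giving [a_11, a_10]ᵀ = [[−1], [1]].

−1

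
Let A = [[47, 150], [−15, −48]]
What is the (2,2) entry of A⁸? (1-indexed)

tr A = −1 and det A = −6, so the characteristic polynomial is λ² − (−1)λ + (−6) with roots 2 and −3.
Eigenvectors give P = [[10, −3], [−3, 1]] with P⁻¹ = [[1, 3], [3, 10]], and A = P·diag(2, −3)·P⁻¹.
Then A⁸ = P·diag(256, 6561)·P⁻¹ = [[2560, −19683], [−768, 6561]] · [[1, 3], [3, 10]] = [[−56489, −189150], [18915, 63306]].

63306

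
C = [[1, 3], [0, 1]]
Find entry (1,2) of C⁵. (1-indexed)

C = I + N where N = [[0, 3], [0, 0]] is strictly upper-triangular, so N² = 0.
(I + N)⁵ = I + 5·N = [[1, 15], [0, 1]].

15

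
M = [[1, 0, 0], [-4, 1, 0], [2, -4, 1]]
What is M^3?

[[1, 0, 0], [-12, 1, 0], [54, -12, 1]]

M = I + N where N = [[0, 0, 0], [-4, 0, 0], [2, -4, 0]] is strictly lower-triangular, so N^3 = 0.
(I + N)^3 = I + 3·N + 3·N^2 = [[1, 0, 0], [-12, 1, 0], [54, -12, 1]].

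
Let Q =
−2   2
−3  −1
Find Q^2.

[[−2, −6], [9, −5]]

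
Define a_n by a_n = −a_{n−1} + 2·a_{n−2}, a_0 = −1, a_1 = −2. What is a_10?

With companion matrix B = [[−1, 2], [1, 0]], [a_n, a_{n−1}]ᵀ = B·[a_{n−1}, a_{n−2}]ᵀ, so [a_10, a_9]ᵀ = B⁹·[a_1, a_0]ᵀ.
B⁹ = [[−341, 342], [171, −170]], giving [a_10, a_9]ᵀ = [[340], [−172]].

340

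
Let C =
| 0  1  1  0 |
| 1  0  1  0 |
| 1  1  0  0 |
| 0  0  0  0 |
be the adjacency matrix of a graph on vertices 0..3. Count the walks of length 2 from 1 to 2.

The number of length-2 walks from vertex 1 to vertex 2 is entry (1,2) of C², where C is the adjacency matrix.
C² = [[2, 1, 1, 0], [1, 2, 1, 0], [1, 1, 2, 0], [0, 0, 0, 0]]

1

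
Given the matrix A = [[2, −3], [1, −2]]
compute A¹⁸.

[[1, 0], [0, 1]]

A² = I (check: tr A = 0 and det A = −1), so A¹⁸ = I since 18 is even.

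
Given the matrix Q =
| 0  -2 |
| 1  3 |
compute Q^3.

tr Q = 3 and det Q = 2, so the characteristic polynomial is λ² − (3)λ + (2) with roots 1 and 2.
Eigenvectors give P = [[-2, -1], [1, 1]] with P⁻¹ = [[-1, -1], [1, 2]], and Q = P·diag(1, 2)·P⁻¹.
Then Q^3 = P·diag(1, 8)·P⁻¹ = [[-2, -8], [1, 8]] · [[-1, -1], [1, 2]] = [[-6, -14], [7, 15]].

[[-6, -14], [7, 15]]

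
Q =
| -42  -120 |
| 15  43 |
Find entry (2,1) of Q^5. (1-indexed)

tr Q = 1 and det Q = -6, so the characteristic polynomial is λ² − (1)λ + (-6) with roots 3 and -2.
Eigenvectors give P = [[-8, 3], [3, -1]] with P⁻¹ = [[1, 3], [3, 8]], and Q = P·diag(3, -2)·P⁻¹.
Then Q^5 = P·diag(243, -32)·P⁻¹ = [[-1944, -96], [729, 32]] · [[1, 3], [3, 8]] = [[-2232, -6600], [825, 2443]].

825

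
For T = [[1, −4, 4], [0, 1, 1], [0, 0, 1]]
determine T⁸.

T = I + N where N = [[0, −4, 4], [0, 0, 1], [0, 0, 0]] is strictly upper-triangular, so N³ = 0.
(I + N)⁸ = I + 8·N + 28·N² = [[1, −32, −80], [0, 1, 8], [0, 0, 1]].

[[1, −32, −80], [0, 1, 8], [0, 0, 1]]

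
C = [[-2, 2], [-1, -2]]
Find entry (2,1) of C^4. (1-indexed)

C^2 = [[2, -8], [4, 2]]
C^3 = [[4, 20], [-10, 4]]
C^4 = [[-28, -32], [16, -28]]

16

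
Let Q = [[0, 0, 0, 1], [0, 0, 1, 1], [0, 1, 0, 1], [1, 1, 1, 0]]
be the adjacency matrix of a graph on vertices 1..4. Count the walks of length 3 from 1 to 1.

0

The number of length-3 walks from vertex 1 to vertex 1 is entry (1,1) of Q³, where Q is the adjacency matrix.
Q² = [[1, 1, 1, 0], [1, 2, 1, 1], [1, 1, 2, 1], [0, 1, 1, 3]]
Q³ = [[0, 1, 1, 3], [1, 2, 3, 4], [1, 3, 2, 4], [3, 4, 4, 2]]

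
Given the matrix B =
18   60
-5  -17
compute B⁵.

[[1068, 3300], [-275, -857]]

tr B = 1 and det B = -6, so the characteristic polynomial is λ² − (1)λ + (-6) with roots 3 and -2.
Eigenvectors give P = [[4, -3], [-1, 1]] with P⁻¹ = [[1, 3], [1, 4]], and B = P·diag(3, -2)·P⁻¹.
Then B⁵ = P·diag(243, -32)·P⁻¹ = [[972, 96], [-243, -32]] · [[1, 3], [1, 4]] = [[1068, 3300], [-275, -857]].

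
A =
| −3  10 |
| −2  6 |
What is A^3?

tr A = 3 and det A = 2, so the characteristic polynomial is λ² − (3)λ + (2) with roots 2 and 1.
Eigenvectors give P = [[2, 5], [1, 2]] with P⁻¹ = [[−2, 5], [1, −2]], and A = P·diag(2, 1)·P⁻¹.
Then A^3 = P·diag(8, 1)·P⁻¹ = [[16, 5], [8, 2]] · [[−2, 5], [1, −2]] = [[−27, 70], [−14, 36]].

[[−27, 70], [−14, 36]]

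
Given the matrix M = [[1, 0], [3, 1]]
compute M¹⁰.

[[1, 0], [30, 1]]

M = I + N where N = [[0, 0], [3, 0]] is strictly lower-triangular, so N² = 0.
(I + N)¹⁰ = I + 10·N = [[1, 0], [30, 1]].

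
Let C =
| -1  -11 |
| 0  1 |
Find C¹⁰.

[[1, 0], [0, 1]]

C² = I (check: tr C = 0 and det C = -1), so C¹⁰ = I since 10 is even.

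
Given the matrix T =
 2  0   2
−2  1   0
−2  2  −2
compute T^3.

T^2 = [[0, 4, 0], [−6, 1, −4], [−4, −2, 0]]
T^3 = [[−8, 4, 0], [−6, −7, −4], [−4, −2, −8]]

[[−8, 4, 0], [−6, −7, −4], [−4, −2, −8]]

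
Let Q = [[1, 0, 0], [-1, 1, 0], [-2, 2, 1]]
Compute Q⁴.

Q = I + N where N = [[0, 0, 0], [-1, 0, 0], [-2, 2, 0]] is strictly lower-triangular, so N³ = 0.
(I + N)⁴ = I + 4·N + 6·N² = [[1, 0, 0], [-4, 1, 0], [-20, 8, 1]].

[[1, 0, 0], [-4, 1, 0], [-20, 8, 1]]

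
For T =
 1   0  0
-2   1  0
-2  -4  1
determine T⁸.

T = I + N where N = [[0, 0, 0], [-2, 0, 0], [-2, -4, 0]] is strictly lower-triangular, so N³ = 0.
(I + N)⁸ = I + 8·N + 28·N² = [[1, 0, 0], [-16, 1, 0], [208, -32, 1]].

[[1, 0, 0], [-16, 1, 0], [208, -32, 1]]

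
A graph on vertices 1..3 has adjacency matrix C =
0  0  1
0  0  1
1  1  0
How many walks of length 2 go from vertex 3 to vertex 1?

0

The number of length-2 walks from vertex 3 to vertex 1 is entry (3,1) of C², where C is the adjacency matrix.
C² = [[1, 1, 0], [1, 1, 0], [0, 0, 2]]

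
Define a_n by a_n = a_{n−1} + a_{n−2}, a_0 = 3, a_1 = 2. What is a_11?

With companion matrix T = [[1, 1], [1, 0]], [a_n, a_{n−1}]ᵀ = T·[a_{n−1}, a_{n−2}]ᵀ, so [a_11, a_10]ᵀ = T¹⁰·[a_1, a_0]ᵀ.
T¹⁰ = [[89, 55], [55, 34]], giving [a_11, a_10]ᵀ = [[343], [212]].

343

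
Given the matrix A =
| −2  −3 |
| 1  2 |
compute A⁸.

[[1, 0], [0, 1]]

A² = I (check: tr A = 0 and det A = −1), so A⁸ = I since 8 is even.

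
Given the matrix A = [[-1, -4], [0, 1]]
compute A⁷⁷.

A² = I (check: tr A = 0 and det A = -1), so A⁷⁷ = A since 77 is odd.

[[-1, -4], [0, 1]]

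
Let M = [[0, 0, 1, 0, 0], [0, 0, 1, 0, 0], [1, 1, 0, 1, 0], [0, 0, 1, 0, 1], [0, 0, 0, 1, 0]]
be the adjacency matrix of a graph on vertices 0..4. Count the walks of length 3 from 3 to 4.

The number of length-3 walks from vertex 3 to vertex 4 is entry (3,4) of M³, where M is the adjacency matrix.
M² = [[1, 1, 0, 1, 0], [1, 1, 0, 1, 0], [0, 0, 3, 0, 1], [1, 1, 0, 2, 0], [0, 0, 1, 0, 1]]
M³ = [[0, 0, 3, 0, 1], [0, 0, 3, 0, 1], [3, 3, 0, 4, 0], [0, 0, 4, 0, 2], [1, 1, 0, 2, 0]]

2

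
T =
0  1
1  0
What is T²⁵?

[[0, 1], [1, 0]]

T² = I (check: tr T = 0 and det T = -1), so T²⁵ = T since 25 is odd.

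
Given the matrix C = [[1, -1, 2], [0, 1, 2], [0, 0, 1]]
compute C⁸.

C = I + N where N = [[0, -1, 2], [0, 0, 2], [0, 0, 0]] is strictly upper-triangular, so N³ = 0.
(I + N)⁸ = I + 8·N + 28·N² = [[1, -8, -40], [0, 1, 16], [0, 0, 1]].

[[1, -8, -40], [0, 1, 16], [0, 0, 1]]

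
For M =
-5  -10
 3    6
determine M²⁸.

M² = M (a projection; rank 1, trace 1), so M²⁸ = M.

[[-5, -10], [3, 6]]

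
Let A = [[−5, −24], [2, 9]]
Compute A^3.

[[−77, −312], [26, 105]]

tr A = 4 and det A = 3, so the characteristic polynomial is λ² − (4)λ + (3) with roots 3 and 1.
Eigenvectors give P = [[−3, 4], [1, −1]] with P⁻¹ = [[1, 4], [1, 3]], and A = P·diag(3, 1)·P⁻¹.
Then A^3 = P·diag(27, 1)·P⁻¹ = [[−81, 4], [27, −1]] · [[1, 4], [1, 3]] = [[−77, −312], [26, 105]].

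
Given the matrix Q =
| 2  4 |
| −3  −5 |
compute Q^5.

[[92, 124], [−93, −125]]

tr Q = −3 and det Q = 2, so the characteristic polynomial is λ² − (−3)λ + (2) with roots −1 and −2.
Eigenvectors give P = [[4, −1], [−3, 1]] with P⁻¹ = [[1, 1], [3, 4]], and Q = P·diag(−1, −2)·P⁻¹.
Then Q^5 = P·diag(−1, −32)·P⁻¹ = [[−4, 32], [3, −32]] · [[1, 1], [3, 4]] = [[92, 124], [−93, −125]].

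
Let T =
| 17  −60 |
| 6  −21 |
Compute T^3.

tr T = −4 and det T = 3, so the characteristic polynomial is λ² − (−4)λ + (3) with roots −3 and −1.
Eigenvectors give P = [[3, 10], [1, 3]] with P⁻¹ = [[−3, 10], [1, −3]], and T = P·diag(−3, −1)·P⁻¹.
Then T^3 = P·diag(−27, −1)·P⁻¹ = [[−81, −10], [−27, −3]] · [[−3, 10], [1, −3]] = [[233, −780], [78, −261]].

[[233, −780], [78, −261]]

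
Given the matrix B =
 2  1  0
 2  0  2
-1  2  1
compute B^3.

B^2 = [[6, 2, 2], [2, 6, 2], [1, 1, 5]]
B^3 = [[14, 10, 6], [14, 6, 14], [-1, 11, 7]]

[[14, 10, 6], [14, 6, 14], [-1, 11, 7]]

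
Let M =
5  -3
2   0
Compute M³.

tr M = 5 and det M = 6, so the characteristic polynomial is λ² − (5)λ + (6) with roots 3 and 2.
Eigenvectors give P = [[3, 1], [2, 1]] with P⁻¹ = [[1, -1], [-2, 3]], and M = P·diag(3, 2)·P⁻¹.
Then M³ = P·diag(27, 8)·P⁻¹ = [[81, 8], [54, 8]] · [[1, -1], [-2, 3]] = [[65, -57], [38, -30]].

[[65, -57], [38, -30]]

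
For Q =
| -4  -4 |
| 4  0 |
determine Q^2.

[[0, 16], [-16, -16]]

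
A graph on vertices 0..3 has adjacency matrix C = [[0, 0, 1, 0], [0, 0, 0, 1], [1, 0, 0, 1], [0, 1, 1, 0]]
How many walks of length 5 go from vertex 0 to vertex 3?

The number of length-5 walks from vertex 0 to vertex 3 is entry (0,3) of C⁵, where C is the adjacency matrix.
C² = [[1, 0, 0, 1], [0, 1, 1, 0], [0, 1, 2, 0], [1, 0, 0, 2]]
C³ = [[0, 1, 2, 0], [1, 0, 0, 2], [2, 0, 0, 3], [0, 2, 3, 0]]
C⁴ = [[2, 0, 0, 3], [0, 2, 3, 0], [0, 3, 5, 0], [3, 0, 0, 5]]
C⁵ = [[0, 3, 5, 0], [3, 0, 0, 5], [5, 0, 0, 8], [0, 5, 8, 0]]

0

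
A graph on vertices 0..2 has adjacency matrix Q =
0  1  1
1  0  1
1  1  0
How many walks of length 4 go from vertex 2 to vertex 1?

5

The number of length-4 walks from vertex 2 to vertex 1 is entry (2,1) of Q^4, where Q is the adjacency matrix.
Q^2 = [[2, 1, 1], [1, 2, 1], [1, 1, 2]]
Q^3 = [[2, 3, 3], [3, 2, 3], [3, 3, 2]]
Q^4 = [[6, 5, 5], [5, 6, 5], [5, 5, 6]]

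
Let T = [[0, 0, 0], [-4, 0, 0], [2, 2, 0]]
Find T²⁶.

T is strictly triangular, hence nilpotent: T³ = 0, so T²⁶ = 0.

[[0, 0, 0], [0, 0, 0], [0, 0, 0]]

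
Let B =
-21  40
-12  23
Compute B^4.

[[-399, 800], [-240, 481]]

tr B = 2 and det B = -3, so the characteristic polynomial is λ² − (2)λ + (-3) with roots -1 and 3.
Eigenvectors give P = [[-2, 5], [-1, 3]] with P⁻¹ = [[-3, 5], [-1, 2]], and B = P·diag(-1, 3)·P⁻¹.
Then B^4 = P·diag(1, 81)·P⁻¹ = [[-2, 405], [-1, 243]] · [[-3, 5], [-1, 2]] = [[-399, 800], [-240, 481]].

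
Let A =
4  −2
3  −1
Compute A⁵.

tr A = 3 and det A = 2, so the characteristic polynomial is λ² − (3)λ + (2) with roots 1 and 2.
Eigenvectors give P = [[2, 1], [3, 1]] with P⁻¹ = [[−1, 1], [3, −2]], and A = P·diag(1, 2)·P⁻¹.
Then A⁵ = P·diag(1, 32)·P⁻¹ = [[2, 32], [3, 32]] · [[−1, 1], [3, −2]] = [[94, −62], [93, −61]].

[[94, −62], [93, −61]]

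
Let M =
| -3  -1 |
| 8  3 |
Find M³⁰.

M² = I (check: tr M = 0 and det M = -1), so M³⁰ = I since 30 is even.

[[1, 0], [0, 1]]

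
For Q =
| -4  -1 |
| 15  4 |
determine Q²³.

Q² = I (check: tr Q = 0 and det Q = -1), so Q²³ = Q since 23 is odd.

[[-4, -1], [15, 4]]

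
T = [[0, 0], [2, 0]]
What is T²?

T is strictly triangular, hence nilpotent: T² = 0, so T² = 0.

[[0, 0], [0, 0]]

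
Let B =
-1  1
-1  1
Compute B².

[[0, 0], [0, 0]]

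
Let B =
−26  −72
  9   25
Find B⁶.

[[568, 1512], [−189, −503]]

tr B = −1 and det B = −2, so the characteristic polynomial is λ² − (−1)λ + (−2) with roots −2 and 1.
Eigenvectors give P = [[−3, −8], [1, 3]] with P⁻¹ = [[−3, −8], [1, 3]], and B = P·diag(−2, 1)·P⁻¹.
Then B⁶ = P·diag(64, 1)·P⁻¹ = [[−192, −8], [64, 3]] · [[−3, −8], [1, 3]] = [[568, 1512], [−189, −503]].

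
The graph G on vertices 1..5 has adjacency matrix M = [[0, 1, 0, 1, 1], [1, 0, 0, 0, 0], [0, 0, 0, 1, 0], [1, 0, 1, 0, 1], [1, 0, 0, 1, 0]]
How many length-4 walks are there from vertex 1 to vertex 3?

The number of length-4 walks from vertex 1 to vertex 3 is entry (1,3) of M⁴, where M is the adjacency matrix.
M² = [[3, 0, 1, 1, 1], [0, 1, 0, 1, 1], [1, 0, 1, 0, 1], [1, 1, 0, 3, 1], [1, 1, 1, 1, 2]]
M³ = [[2, 3, 1, 5, 4], [3, 0, 1, 1, 1], [1, 1, 0, 3, 1], [5, 1, 3, 2, 4], [4, 1, 1, 4, 2]]
M⁴ = [[12, 2, 5, 7, 7], [2, 3, 1, 5, 4], [5, 1, 3, 2, 4], [7, 5, 2, 12, 7], [7, 4, 4, 7, 8]]

5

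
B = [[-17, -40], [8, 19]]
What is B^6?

tr B = 2 and det B = -3, so the characteristic polynomial is λ² − (2)λ + (-3) with roots -1 and 3.
Eigenvectors give P = [[5, -2], [-2, 1]] with P⁻¹ = [[1, 2], [2, 5]], and B = P·diag(-1, 3)·P⁻¹.
Then B^6 = P·diag(1, 729)·P⁻¹ = [[5, -1458], [-2, 729]] · [[1, 2], [2, 5]] = [[-2911, -7280], [1456, 3641]].

[[-2911, -7280], [1456, 3641]]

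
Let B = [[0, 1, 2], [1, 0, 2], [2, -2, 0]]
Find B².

[[5, -4, 2], [4, -3, 2], [-2, 2, 0]]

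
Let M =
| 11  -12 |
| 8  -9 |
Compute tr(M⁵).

242

tr M = 2 and det M = -3, so the characteristic polynomial is λ² − (2)λ + (-3) with roots 3 and -1.
Eigenvectors give P = [[3, 1], [2, 1]] with P⁻¹ = [[1, -1], [-2, 3]], and M = P·diag(3, -1)·P⁻¹.
Then M⁵ = P·diag(243, -1)·P⁻¹ = [[729, -1], [486, -1]] · [[1, -1], [-2, 3]] = [[731, -732], [488, -489]].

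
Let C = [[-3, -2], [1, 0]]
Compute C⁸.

[[511, 510], [-255, -254]]

tr C = -3 and det C = 2, so the characteristic polynomial is λ² − (-3)λ + (2) with roots -1 and -2.
Eigenvectors give P = [[-1, -2], [1, 1]] with P⁻¹ = [[1, 2], [-1, -1]], and C = P·diag(-1, -2)·P⁻¹.
Then C⁸ = P·diag(1, 256)·P⁻¹ = [[-1, -512], [1, 256]] · [[1, 2], [-1, -1]] = [[511, 510], [-255, -254]].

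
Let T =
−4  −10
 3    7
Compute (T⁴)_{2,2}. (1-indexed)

91

tr T = 3 and det T = 2, so the characteristic polynomial is λ² − (3)λ + (2) with roots 2 and 1.
Eigenvectors give P = [[−5, −2], [3, 1]] with P⁻¹ = [[1, 2], [−3, −5]], and T = P·diag(2, 1)·P⁻¹.
Then T⁴ = P·diag(16, 1)·P⁻¹ = [[−80, −2], [48, 1]] · [[1, 2], [−3, −5]] = [[−74, −150], [45, 91]].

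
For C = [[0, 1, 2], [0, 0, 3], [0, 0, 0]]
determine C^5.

C is strictly triangular, hence nilpotent: C^3 = 0, so C^5 = 0.

[[0, 0, 0], [0, 0, 0], [0, 0, 0]]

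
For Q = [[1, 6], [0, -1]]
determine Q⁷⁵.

[[1, 6], [0, -1]]

Q² = I (check: tr Q = 0 and det Q = -1), so Q⁷⁵ = Q since 75 is odd.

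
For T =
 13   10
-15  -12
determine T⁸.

[[19171, 12610], [-18915, -12354]]

tr T = 1 and det T = -6, so the characteristic polynomial is λ² − (1)λ + (-6) with roots -2 and 3.
Eigenvectors give P = [[-2, -1], [3, 1]] with P⁻¹ = [[1, 1], [-3, -2]], and T = P·diag(-2, 3)·P⁻¹.
Then T⁸ = P·diag(256, 6561)·P⁻¹ = [[-512, -6561], [768, 6561]] · [[1, 1], [-3, -2]] = [[19171, 12610], [-18915, -12354]].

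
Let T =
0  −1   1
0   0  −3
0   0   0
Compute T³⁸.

T is strictly triangular, hence nilpotent: T³ = 0, so T³⁸ = 0.

[[0, 0, 0], [0, 0, 0], [0, 0, 0]]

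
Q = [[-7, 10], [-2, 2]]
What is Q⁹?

[[-96367, 191710], [-38342, 76172]]

tr Q = -5 and det Q = 6, so the characteristic polynomial is λ² − (-5)λ + (6) with roots -3 and -2.
Eigenvectors give P = [[5, -2], [2, -1]] with P⁻¹ = [[1, -2], [2, -5]], and Q = P·diag(-3, -2)·P⁻¹.
Then Q⁹ = P·diag(-19683, -512)·P⁻¹ = [[-98415, 1024], [-39366, 512]] · [[1, -2], [2, -5]] = [[-96367, 191710], [-38342, 76172]].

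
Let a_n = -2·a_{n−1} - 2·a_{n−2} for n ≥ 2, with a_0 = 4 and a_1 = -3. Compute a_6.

8

With companion matrix C = [[-2, -2], [1, 0]], [a_n, a_{n−1}]ᵀ = C·[a_{n−1}, a_{n−2}]ᵀ, so [a_6, a_5]ᵀ = C^5·[a_1, a_0]ᵀ.
C^5 = [[8, 8], [-4, 0]], giving [a_6, a_5]ᵀ = [[8], [12]].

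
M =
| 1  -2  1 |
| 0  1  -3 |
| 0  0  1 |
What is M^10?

[[1, -20, 280], [0, 1, -30], [0, 0, 1]]

M = I + N where N = [[0, -2, 1], [0, 0, -3], [0, 0, 0]] is strictly upper-triangular, so N^3 = 0.
(I + N)^10 = I + 10·N + 45·N^2 = [[1, -20, 280], [0, 1, -30], [0, 0, 1]].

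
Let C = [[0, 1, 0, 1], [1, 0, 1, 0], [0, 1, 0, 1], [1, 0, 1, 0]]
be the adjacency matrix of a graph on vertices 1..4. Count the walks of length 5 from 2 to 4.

0

The number of length-5 walks from vertex 2 to vertex 4 is entry (2,4) of C⁵, where C is the adjacency matrix.
C² = [[2, 0, 2, 0], [0, 2, 0, 2], [2, 0, 2, 0], [0, 2, 0, 2]]
C³ = [[0, 4, 0, 4], [4, 0, 4, 0], [0, 4, 0, 4], [4, 0, 4, 0]]
C⁴ = [[8, 0, 8, 0], [0, 8, 0, 8], [8, 0, 8, 0], [0, 8, 0, 8]]
C⁵ = [[0, 16, 0, 16], [16, 0, 16, 0], [0, 16, 0, 16], [16, 0, 16, 0]]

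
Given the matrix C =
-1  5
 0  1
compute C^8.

[[1, 0], [0, 1]]

C² = I (check: tr C = 0 and det C = -1), so C^8 = I since 8 is even.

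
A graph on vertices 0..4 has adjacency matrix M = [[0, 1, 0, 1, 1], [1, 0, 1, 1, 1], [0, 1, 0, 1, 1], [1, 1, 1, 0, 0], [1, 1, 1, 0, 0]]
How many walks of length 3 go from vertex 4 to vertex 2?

The number of length-3 walks from vertex 4 to vertex 2 is entry (4,2) of M³, where M is the adjacency matrix.
M² = [[3, 2, 3, 1, 1], [2, 4, 2, 2, 2], [3, 2, 3, 1, 1], [1, 2, 1, 3, 3], [1, 2, 1, 3, 3]]
M³ = [[4, 8, 4, 8, 8], [8, 8, 8, 8, 8], [4, 8, 4, 8, 8], [8, 8, 8, 4, 4], [8, 8, 8, 4, 4]]

8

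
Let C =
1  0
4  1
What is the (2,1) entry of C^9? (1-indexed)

C = I + N where N = [[0, 0], [4, 0]] is strictly lower-triangular, so N^2 = 0.
(I + N)^9 = I + 9·N = [[1, 0], [36, 1]].

36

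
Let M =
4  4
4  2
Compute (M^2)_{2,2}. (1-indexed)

20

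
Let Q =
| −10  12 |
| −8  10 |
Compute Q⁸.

[[256, 0], [0, 256]]

tr Q = 0 and det Q = −4, so the characteristic polynomial is λ² − (0)λ + (−4) with roots −2 and 2.
Eigenvectors give P = [[−3, 1], [−2, 1]] with P⁻¹ = [[−1, 1], [−2, 3]], and Q = P·diag(−2, 2)·P⁻¹.
Then Q⁸ = P·diag(256, 256)·P⁻¹ = [[−768, 256], [−512, 256]] · [[−1, 1], [−2, 3]] = [[256, 0], [0, 256]].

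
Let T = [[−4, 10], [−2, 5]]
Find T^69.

[[−4, 10], [−2, 5]]

T² = T (a projection; rank 1, trace 1), so T^69 = T.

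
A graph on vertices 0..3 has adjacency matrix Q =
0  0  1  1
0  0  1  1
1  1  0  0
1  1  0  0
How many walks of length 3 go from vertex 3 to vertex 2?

The number of length-3 walks from vertex 3 to vertex 2 is entry (3,2) of Q^3, where Q is the adjacency matrix.
Q^2 = [[2, 2, 0, 0], [2, 2, 0, 0], [0, 0, 2, 2], [0, 0, 2, 2]]
Q^3 = [[0, 0, 4, 4], [0, 0, 4, 4], [4, 4, 0, 0], [4, 4, 0, 0]]

0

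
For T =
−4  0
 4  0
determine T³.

T² = [[16, 0], [−16, 0]]
T³ = [[−64, 0], [64, 0]]

[[−64, 0], [64, 0]]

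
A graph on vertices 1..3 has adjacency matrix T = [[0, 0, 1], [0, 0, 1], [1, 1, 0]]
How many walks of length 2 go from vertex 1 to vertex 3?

The number of length-2 walks from vertex 1 to vertex 3 is entry (1,3) of T^2, where T is the adjacency matrix.
T^2 = [[1, 1, 0], [1, 1, 0], [0, 0, 2]]

0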